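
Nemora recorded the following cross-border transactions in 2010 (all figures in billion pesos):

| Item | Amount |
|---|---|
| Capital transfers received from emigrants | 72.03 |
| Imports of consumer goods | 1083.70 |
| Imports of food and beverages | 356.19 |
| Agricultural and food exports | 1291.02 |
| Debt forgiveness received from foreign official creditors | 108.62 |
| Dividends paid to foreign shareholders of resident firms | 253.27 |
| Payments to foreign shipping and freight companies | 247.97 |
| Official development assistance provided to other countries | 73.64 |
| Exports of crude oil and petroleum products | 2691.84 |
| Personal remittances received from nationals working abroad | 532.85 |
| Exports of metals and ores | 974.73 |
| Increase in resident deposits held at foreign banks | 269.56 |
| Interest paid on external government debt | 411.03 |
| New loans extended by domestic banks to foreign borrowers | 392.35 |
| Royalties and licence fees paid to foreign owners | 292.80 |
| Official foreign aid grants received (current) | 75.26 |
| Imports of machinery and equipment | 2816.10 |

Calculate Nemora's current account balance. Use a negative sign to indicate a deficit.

Goods: -356.19 + 1291.02 - 2816.10 + 2691.84 - 1083.70 + 974.73 = 701.60
Services: -292.80 - 247.97 = -540.77
Primary income: -253.27 - 411.03 = -664.30
Secondary income: 532.85 + 75.26 - 73.64 = 534.47
Current account = 701.60 + (-540.77) + (-664.30) + 534.47 = 31.00
(Excluded from the current account — capital account: capital transfers received from emigrants 72.03, debt forgiveness received from foreign official creditors 108.62; financial account: increase in resident deposits held at foreign banks 269.56, new loans extended by domestic banks to foreign borrowers 392.35.)

31.00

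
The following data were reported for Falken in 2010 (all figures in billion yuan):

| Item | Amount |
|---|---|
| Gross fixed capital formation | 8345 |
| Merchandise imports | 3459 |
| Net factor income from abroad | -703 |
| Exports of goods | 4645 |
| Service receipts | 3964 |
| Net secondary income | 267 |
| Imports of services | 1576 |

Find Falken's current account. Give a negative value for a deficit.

3138

Goods balance = 4645 - 3459 = 1186
Services balance = 3964 - 1576 = 2388
Trade balance (goods + services) = 1186 + 2388 = 3574
Net primary income = -703
Net secondary income = 267
Current account = 3574 + (-703) + 267 = 3138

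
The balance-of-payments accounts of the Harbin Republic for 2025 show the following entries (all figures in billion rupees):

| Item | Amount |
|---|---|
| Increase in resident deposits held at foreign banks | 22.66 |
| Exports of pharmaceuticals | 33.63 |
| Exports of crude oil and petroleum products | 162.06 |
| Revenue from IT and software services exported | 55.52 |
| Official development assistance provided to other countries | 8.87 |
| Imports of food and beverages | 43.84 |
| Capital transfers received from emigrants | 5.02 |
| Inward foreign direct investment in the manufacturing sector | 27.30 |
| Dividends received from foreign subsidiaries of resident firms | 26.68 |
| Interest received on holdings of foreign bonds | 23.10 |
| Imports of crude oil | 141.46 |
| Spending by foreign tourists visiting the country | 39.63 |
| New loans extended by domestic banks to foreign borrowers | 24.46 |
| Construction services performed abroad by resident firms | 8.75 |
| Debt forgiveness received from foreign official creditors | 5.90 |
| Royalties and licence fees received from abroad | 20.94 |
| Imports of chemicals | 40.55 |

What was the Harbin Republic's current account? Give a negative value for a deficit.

Goods: 33.63 - 43.84 + 162.06 - 141.46 - 40.55 = -30.16
Services: 20.94 + 39.63 + 55.52 + 8.75 = 124.84
Primary income: 23.10 + 26.68 = 49.78
Secondary income: -8.87
Current account = (-30.16) + 124.84 + 49.78 + (-8.87) = 135.59
(Excluded from the current account — financial account: increase in resident deposits held at foreign banks 22.66, inward foreign direct investment in the manufacturing sector 27.30, new loans extended by domestic banks to foreign borrowers 24.46; capital account: capital transfers received from emigrants 5.02, debt forgiveness received from foreign official creditors 5.90.)

135.59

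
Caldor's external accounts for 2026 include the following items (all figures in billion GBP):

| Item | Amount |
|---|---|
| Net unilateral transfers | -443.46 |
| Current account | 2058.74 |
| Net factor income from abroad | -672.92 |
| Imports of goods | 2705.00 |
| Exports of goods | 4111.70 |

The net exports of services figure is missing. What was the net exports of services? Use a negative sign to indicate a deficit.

Current account = goods balance + services balance + net primary income + net secondary income
Sum of the known components = 290.32
Net exports of services = CA - (known components) = 2058.74 - 290.32 = 1768.42

1768.42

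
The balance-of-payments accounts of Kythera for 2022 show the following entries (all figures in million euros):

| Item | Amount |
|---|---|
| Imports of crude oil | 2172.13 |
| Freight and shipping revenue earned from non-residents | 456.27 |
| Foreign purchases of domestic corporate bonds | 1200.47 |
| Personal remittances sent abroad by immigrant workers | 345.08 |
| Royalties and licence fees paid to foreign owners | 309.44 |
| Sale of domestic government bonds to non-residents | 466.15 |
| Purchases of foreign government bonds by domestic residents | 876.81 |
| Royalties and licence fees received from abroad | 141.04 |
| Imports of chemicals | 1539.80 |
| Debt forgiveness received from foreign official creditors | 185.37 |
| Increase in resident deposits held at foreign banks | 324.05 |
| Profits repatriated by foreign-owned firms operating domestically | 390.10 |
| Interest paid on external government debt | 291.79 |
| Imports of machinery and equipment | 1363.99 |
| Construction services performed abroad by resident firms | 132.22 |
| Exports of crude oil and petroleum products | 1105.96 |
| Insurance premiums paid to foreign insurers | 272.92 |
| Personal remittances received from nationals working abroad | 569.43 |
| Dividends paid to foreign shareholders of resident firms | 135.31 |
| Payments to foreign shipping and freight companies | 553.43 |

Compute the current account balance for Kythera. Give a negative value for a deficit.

Goods: -1539.80 + 1105.96 - 2172.13 - 1363.99 = -3969.96
Services: -272.92 + 456.27 + 132.22 + 141.04 - 309.44 - 553.43 = -406.26
Primary income: -135.31 - 291.79 - 390.10 = -817.20
Secondary income: 569.43 - 345.08 = 224.35
Current account = (-3969.96) + (-406.26) + (-817.20) + 224.35 = -4969.07
(Excluded from the current account — financial account: foreign purchases of domestic corporate bonds 1200.47, sale of domestic government bonds to non-residents 466.15, purchases of foreign government bonds by domestic residents 876.81, increase in resident deposits held at foreign banks 324.05; capital account: debt forgiveness received from foreign official creditors 185.37.)

-4969.07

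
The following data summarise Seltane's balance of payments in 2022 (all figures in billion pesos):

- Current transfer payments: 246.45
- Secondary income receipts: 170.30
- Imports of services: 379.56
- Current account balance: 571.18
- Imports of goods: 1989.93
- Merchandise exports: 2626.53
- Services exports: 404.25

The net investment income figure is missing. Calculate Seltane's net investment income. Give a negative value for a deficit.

Current account = goods balance + services balance + net primary income + net secondary income
Sum of the known components = 585.14
Net investment income = CA - (known components) = 571.18 - 585.14 = -13.96

-13.96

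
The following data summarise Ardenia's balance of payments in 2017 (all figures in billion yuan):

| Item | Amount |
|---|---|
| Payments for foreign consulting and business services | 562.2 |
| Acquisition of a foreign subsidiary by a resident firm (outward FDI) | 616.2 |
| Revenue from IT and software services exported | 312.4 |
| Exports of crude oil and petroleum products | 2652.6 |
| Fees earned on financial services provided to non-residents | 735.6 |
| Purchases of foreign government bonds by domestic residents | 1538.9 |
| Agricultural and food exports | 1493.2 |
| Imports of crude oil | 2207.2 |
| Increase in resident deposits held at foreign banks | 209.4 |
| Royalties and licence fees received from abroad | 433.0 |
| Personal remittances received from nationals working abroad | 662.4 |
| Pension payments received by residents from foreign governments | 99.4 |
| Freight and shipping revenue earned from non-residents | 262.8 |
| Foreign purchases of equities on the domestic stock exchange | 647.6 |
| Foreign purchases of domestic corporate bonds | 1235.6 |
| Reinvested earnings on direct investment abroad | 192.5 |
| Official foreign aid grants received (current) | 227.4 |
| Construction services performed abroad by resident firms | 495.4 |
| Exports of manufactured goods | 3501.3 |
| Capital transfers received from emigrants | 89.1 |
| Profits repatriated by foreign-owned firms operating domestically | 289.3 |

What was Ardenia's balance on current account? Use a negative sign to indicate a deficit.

8009.3

Goods: -2207.2 + 3501.3 + 2652.6 + 1493.2 = 5439.9
Services: 262.8 - 562.2 + 312.4 + 495.4 + 433.0 + 735.6 = 1677.0
Primary income: -289.3 + 192.5 = -96.8
Secondary income: 227.4 + 99.4 + 662.4 = 989.2
Current account = 5439.9 + 1677.0 + (-96.8) + 989.2 = 8009.3
(Excluded from the current account — financial account: acquisition of a foreign subsidiary by a resident firm (outward FDI) 616.2, purchases of foreign government bonds by domestic residents 1538.9, increase in resident deposits held at foreign banks 209.4, foreign purchases of equities on the domestic stock exchange 647.6, foreign purchases of domestic corporate bonds 1235.6; capital account: capital transfers received from emigrants 89.1.)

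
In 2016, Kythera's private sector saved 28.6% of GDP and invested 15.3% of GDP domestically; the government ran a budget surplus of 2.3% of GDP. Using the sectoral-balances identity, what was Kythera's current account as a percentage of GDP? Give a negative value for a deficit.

By the sectoral-balances identity, CA = (S_private - I) + (T - G).
Private balance = 28.6 - 15.3 = 13.3
Government balance (T - G) = 2.3
CA = 13.3 + 2.3 = 15.6

15.6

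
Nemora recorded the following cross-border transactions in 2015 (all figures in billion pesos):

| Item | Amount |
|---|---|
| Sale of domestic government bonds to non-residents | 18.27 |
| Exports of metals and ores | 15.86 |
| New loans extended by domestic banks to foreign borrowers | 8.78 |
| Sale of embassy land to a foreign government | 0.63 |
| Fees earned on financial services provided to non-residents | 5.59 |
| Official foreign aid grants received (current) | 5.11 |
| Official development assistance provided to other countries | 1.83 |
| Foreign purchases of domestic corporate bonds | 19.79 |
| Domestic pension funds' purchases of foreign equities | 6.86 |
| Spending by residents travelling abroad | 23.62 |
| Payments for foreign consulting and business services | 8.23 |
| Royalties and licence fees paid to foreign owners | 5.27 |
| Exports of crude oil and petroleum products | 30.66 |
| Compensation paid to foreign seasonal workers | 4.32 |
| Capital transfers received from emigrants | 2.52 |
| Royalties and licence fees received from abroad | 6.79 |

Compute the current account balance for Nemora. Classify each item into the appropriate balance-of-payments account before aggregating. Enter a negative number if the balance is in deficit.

Goods: 30.66 + 15.86 = 46.52
Services: -5.27 - 8.23 + 6.79 - 23.62 + 5.59 = -24.74
Primary income: -4.32
Secondary income: -1.83 + 5.11 = 3.28
Current account = 46.52 + (-24.74) + (-4.32) + 3.28 = 20.74
(Excluded from the current account — financial account: sale of domestic government bonds to non-residents 18.27, new loans extended by domestic banks to foreign borrowers 8.78, foreign purchases of domestic corporate bonds 19.79, domestic pension funds' purchases of foreign equities 6.86; capital account: sale of embassy land to a foreign government 0.63, capital transfers received from emigrants 2.52.)

20.74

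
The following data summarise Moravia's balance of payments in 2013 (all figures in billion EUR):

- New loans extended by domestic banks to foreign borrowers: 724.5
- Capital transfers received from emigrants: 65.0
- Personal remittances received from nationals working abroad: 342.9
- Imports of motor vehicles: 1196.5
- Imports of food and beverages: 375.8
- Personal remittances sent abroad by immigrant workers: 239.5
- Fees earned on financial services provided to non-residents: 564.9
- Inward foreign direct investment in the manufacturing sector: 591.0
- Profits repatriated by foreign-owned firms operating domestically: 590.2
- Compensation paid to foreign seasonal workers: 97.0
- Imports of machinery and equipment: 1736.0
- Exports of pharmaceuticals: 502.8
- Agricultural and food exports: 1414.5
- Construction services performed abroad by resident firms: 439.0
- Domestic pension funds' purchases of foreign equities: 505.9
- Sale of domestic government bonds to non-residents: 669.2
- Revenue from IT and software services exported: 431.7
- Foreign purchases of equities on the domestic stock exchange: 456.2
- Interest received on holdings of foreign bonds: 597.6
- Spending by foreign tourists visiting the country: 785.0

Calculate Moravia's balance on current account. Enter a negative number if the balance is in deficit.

Goods: -1196.5 - 375.8 + 502.8 - 1736.0 + 1414.5 = -1391.0
Services: 785.0 + 439.0 + 564.9 + 431.7 = 2220.6
Primary income: -97.0 + 597.6 - 590.2 = -89.6
Secondary income: 342.9 - 239.5 = 103.4
Current account = (-1391.0) + 2220.6 + (-89.6) + 103.4 = 843.4
(Excluded from the current account — financial account: new loans extended by domestic banks to foreign borrowers 724.5, inward foreign direct investment in the manufacturing sector 591.0, domestic pension funds' purchases of foreign equities 505.9, sale of domestic government bonds to non-residents 669.2, foreign purchases of equities on the domestic stock exchange 456.2; capital account: capital transfers received from emigrants 65.0.)

843.4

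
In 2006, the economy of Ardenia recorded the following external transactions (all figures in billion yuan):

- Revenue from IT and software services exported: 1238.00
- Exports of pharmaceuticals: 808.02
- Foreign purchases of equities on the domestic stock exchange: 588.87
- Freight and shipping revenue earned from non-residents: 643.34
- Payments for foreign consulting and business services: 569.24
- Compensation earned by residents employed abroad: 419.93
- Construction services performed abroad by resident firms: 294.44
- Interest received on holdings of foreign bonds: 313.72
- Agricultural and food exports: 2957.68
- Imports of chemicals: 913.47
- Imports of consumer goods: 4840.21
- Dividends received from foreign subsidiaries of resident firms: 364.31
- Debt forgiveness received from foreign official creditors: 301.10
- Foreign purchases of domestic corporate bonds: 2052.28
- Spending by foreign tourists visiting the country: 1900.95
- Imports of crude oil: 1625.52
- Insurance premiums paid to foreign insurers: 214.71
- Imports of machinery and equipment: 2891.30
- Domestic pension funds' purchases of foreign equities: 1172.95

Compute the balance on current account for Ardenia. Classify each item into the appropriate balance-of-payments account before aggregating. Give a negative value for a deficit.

Goods: 2957.68 - 4840.21 - 2891.30 + 808.02 - 1625.52 - 913.47 = -6504.80
Services: 294.44 - 214.71 + 1900.95 + 1238.00 - 569.24 + 643.34 = 3292.78
Primary income: 419.93 + 313.72 + 364.31 = 1097.96
Current account = (-6504.80) + 3292.78 + 1097.96 = -2114.06
(Excluded from the current account — financial account: foreign purchases of equities on the domestic stock exchange 588.87, foreign purchases of domestic corporate bonds 2052.28, domestic pension funds' purchases of foreign equities 1172.95; capital account: debt forgiveness received from foreign official creditors 301.10.)

-2114.06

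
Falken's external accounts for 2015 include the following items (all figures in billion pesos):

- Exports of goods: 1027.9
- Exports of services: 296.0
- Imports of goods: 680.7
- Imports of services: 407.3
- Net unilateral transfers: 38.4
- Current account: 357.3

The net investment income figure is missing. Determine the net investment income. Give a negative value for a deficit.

83.0

Current account = goods balance + services balance + net primary income + net secondary income
Sum of the known components = 274.3
Net investment income = CA - (known components) = 357.3 - 274.3 = 83.0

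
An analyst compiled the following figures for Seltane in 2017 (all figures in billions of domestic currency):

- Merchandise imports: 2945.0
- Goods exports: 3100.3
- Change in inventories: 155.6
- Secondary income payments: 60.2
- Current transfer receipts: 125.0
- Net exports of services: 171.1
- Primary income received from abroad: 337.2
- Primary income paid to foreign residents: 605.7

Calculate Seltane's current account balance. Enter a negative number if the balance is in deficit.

122.7

Goods balance = 3100.3 - 2945.0 = 155.3
Services balance = 171.1
Trade balance (goods + services) = 155.3 + 171.1 = 326.4
Net primary income = 337.2 - 605.7 = -268.5
Net secondary income = 125.0 - 60.2 = 64.8
Current account = 326.4 + (-268.5) + 64.8 = 122.7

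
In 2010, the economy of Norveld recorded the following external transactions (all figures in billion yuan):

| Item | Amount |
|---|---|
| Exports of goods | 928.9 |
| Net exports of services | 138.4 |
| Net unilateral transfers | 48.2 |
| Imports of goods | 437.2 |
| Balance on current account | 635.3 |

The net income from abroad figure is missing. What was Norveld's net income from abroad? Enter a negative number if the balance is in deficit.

Current account = goods balance + services balance + net primary income + net secondary income
Sum of the known components = 678.3
Net income from abroad = CA - (known components) = 635.3 - 678.3 = -43.0

-43.0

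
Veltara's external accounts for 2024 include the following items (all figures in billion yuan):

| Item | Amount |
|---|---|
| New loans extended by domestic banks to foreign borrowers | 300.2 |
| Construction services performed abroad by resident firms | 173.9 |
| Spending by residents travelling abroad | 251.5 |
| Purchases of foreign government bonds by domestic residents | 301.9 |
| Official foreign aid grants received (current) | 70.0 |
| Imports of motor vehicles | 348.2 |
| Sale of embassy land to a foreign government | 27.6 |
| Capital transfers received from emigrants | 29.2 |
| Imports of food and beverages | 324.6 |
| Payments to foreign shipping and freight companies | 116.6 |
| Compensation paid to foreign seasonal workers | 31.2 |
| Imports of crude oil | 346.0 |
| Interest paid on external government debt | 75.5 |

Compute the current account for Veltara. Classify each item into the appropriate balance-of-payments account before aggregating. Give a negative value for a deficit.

-1249.7

Goods: -324.6 - 348.2 - 346.0 = -1018.8
Services: 173.9 - 251.5 - 116.6 = -194.2
Primary income: -31.2 - 75.5 = -106.7
Secondary income: 70.0
Current account = (-1018.8) + (-194.2) + (-106.7) + 70.0 = -1249.7
(Excluded from the current account — financial account: new loans extended by domestic banks to foreign borrowers 300.2, purchases of foreign government bonds by domestic residents 301.9; capital account: sale of embassy land to a foreign government 27.6, capital transfers received from emigrants 29.2.)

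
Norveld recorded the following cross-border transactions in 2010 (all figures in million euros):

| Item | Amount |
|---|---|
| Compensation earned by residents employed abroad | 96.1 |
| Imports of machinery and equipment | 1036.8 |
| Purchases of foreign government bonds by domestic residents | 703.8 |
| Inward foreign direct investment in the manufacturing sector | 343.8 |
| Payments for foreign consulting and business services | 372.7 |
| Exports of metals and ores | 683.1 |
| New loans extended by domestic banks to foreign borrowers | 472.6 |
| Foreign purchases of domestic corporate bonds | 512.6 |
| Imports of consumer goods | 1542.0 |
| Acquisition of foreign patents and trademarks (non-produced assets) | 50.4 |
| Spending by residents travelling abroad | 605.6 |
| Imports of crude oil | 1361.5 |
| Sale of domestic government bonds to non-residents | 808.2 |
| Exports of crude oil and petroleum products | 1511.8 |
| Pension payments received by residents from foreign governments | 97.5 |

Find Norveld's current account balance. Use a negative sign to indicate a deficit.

-2530.1

Goods: -1361.5 + 683.1 + 1511.8 - 1542.0 - 1036.8 = -1745.4
Services: -372.7 - 605.6 = -978.3
Primary income: 96.1
Secondary income: 97.5
Current account = (-1745.4) + (-978.3) + 96.1 + 97.5 = -2530.1
(Excluded from the current account — financial account: purchases of foreign government bonds by domestic residents 703.8, inward foreign direct investment in the manufacturing sector 343.8, new loans extended by domestic banks to foreign borrowers 472.6, foreign purchases of domestic corporate bonds 512.6, sale of domestic government bonds to non-residents 808.2; capital account: acquisition of foreign patents and trademarks (non-produced assets) 50.4.)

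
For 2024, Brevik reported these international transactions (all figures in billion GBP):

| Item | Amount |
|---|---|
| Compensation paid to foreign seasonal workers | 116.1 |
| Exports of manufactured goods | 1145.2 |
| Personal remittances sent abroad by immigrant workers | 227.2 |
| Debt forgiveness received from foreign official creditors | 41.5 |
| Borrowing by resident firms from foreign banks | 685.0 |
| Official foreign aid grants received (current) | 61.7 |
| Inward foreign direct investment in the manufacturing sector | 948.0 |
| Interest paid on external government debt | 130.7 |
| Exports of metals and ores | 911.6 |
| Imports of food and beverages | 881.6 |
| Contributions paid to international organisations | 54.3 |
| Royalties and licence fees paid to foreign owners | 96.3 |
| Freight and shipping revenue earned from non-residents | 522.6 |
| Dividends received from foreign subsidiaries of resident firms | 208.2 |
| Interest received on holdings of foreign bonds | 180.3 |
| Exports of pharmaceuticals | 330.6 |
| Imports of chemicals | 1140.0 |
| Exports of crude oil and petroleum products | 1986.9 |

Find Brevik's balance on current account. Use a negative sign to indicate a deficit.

2700.9

Goods: 330.6 + 911.6 + 1986.9 - 1140.0 + 1145.2 - 881.6 = 2352.7
Services: -96.3 + 522.6 = 426.3
Primary income: -130.7 + 180.3 + 208.2 - 116.1 = 141.7
Secondary income: -227.2 - 54.3 + 61.7 = -219.8
Current account = 2352.7 + 426.3 + 141.7 + (-219.8) = 2700.9
(Excluded from the current account — capital account: debt forgiveness received from foreign official creditors 41.5; financial account: borrowing by resident firms from foreign banks 685.0, inward foreign direct investment in the manufacturing sector 948.0.)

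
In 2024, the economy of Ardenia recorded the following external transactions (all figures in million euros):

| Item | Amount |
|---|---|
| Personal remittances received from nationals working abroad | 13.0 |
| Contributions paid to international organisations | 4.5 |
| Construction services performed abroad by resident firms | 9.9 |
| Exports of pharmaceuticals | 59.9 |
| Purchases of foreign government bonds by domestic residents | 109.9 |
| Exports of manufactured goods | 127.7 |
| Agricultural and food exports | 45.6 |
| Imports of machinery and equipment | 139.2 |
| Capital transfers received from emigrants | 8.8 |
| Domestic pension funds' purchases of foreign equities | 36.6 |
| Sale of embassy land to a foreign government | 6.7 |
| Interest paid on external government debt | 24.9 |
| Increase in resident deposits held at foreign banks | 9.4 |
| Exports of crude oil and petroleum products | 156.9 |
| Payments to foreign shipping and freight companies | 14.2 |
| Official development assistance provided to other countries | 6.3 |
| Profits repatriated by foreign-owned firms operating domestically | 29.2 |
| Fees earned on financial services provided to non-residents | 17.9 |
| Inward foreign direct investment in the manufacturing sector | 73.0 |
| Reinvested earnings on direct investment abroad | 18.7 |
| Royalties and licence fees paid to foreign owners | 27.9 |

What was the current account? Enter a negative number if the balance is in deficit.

203.4

Goods: 156.9 + 59.9 + 127.7 + 45.6 - 139.2 = 250.9
Services: 9.9 + 17.9 - 27.9 - 14.2 = -14.3
Primary income: 18.7 - 29.2 - 24.9 = -35.4
Secondary income: -4.5 + 13.0 - 6.3 = 2.2
Current account = 250.9 + (-14.3) + (-35.4) + 2.2 = 203.4
(Excluded from the current account — financial account: purchases of foreign government bonds by domestic residents 109.9, domestic pension funds' purchases of foreign equities 36.6, increase in resident deposits held at foreign banks 9.4, inward foreign direct investment in the manufacturing sector 73.0; capital account: capital transfers received from emigrants 8.8, sale of embassy land to a foreign government 6.7.)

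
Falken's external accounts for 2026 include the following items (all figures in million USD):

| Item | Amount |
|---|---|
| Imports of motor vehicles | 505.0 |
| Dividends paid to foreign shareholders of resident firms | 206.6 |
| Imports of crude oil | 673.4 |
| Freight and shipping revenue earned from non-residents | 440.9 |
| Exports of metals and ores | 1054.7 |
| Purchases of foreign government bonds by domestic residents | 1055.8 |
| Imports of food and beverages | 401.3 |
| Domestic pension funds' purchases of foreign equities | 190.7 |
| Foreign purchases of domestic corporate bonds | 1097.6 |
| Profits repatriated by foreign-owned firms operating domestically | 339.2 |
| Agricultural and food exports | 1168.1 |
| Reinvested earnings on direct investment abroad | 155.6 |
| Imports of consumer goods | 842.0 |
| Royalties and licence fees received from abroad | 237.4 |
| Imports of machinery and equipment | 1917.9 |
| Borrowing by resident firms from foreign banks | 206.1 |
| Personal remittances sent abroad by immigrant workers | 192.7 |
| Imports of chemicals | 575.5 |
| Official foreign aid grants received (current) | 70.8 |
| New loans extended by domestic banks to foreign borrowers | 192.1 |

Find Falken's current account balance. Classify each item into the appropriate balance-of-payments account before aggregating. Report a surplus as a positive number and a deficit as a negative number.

Goods: -673.4 - 575.5 - 505.0 - 1917.9 - 842.0 - 401.3 + 1054.7 + 1168.1 = -2692.3
Services: 440.9 + 237.4 = 678.3
Primary income: -339.2 + 155.6 - 206.6 = -390.2
Secondary income: 70.8 - 192.7 = -121.9
Current account = (-2692.3) + 678.3 + (-390.2) + (-121.9) = -2526.1
(Excluded from the current account — financial account: purchases of foreign government bonds by domestic residents 1055.8, domestic pension funds' purchases of foreign equities 190.7, foreign purchases of domestic corporate bonds 1097.6, borrowing by resident firms from foreign banks 206.1, new loans extended by domestic banks to foreign borrowers 192.1.)

-2526.1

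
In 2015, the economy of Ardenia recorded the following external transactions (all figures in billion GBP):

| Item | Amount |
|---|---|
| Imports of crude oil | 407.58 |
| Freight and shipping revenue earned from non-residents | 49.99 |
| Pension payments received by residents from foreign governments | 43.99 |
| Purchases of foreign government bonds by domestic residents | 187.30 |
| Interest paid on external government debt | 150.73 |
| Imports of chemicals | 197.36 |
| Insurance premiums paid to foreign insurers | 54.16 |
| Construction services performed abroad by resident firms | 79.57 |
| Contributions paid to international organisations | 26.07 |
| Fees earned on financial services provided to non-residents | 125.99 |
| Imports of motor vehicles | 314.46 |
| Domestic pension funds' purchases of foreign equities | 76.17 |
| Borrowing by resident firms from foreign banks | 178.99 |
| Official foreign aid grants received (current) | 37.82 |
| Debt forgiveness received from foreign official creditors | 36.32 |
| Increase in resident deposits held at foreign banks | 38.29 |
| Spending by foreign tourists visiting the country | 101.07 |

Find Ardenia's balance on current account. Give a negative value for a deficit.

-711.93

Goods: -197.36 - 407.58 - 314.46 = -919.40
Services: -54.16 + 79.57 + 125.99 + 49.99 + 101.07 = 302.46
Primary income: -150.73
Secondary income: 43.99 - 26.07 + 37.82 = 55.74
Current account = (-919.40) + 302.46 + (-150.73) + 55.74 = -711.93
(Excluded from the current account — financial account: purchases of foreign government bonds by domestic residents 187.30, domestic pension funds' purchases of foreign equities 76.17, borrowing by resident firms from foreign banks 178.99, increase in resident deposits held at foreign banks 38.29; capital account: debt forgiveness received from foreign official creditors 36.32.)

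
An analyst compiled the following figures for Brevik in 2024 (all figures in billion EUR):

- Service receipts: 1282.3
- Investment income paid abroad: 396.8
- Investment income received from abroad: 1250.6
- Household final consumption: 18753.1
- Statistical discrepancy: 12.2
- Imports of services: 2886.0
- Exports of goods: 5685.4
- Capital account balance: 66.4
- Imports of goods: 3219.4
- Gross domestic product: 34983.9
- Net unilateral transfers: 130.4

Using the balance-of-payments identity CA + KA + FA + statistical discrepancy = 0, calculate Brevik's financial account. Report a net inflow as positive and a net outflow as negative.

-1925.1

Goods balance = 5685.4 - 3219.4 = 2466.0
Services balance = 1282.3 - 2886.0 = -1603.7
Trade balance (goods + services) = 2466.0 + (-1603.7) = 862.3
Net primary income = 1250.6 - 396.8 = 853.8
Net secondary income = 130.4
Current account = 862.3 + 853.8 + 130.4 = 1846.5
Financial account = -(1846.5 + 66.4 + 12.2) = -1925.1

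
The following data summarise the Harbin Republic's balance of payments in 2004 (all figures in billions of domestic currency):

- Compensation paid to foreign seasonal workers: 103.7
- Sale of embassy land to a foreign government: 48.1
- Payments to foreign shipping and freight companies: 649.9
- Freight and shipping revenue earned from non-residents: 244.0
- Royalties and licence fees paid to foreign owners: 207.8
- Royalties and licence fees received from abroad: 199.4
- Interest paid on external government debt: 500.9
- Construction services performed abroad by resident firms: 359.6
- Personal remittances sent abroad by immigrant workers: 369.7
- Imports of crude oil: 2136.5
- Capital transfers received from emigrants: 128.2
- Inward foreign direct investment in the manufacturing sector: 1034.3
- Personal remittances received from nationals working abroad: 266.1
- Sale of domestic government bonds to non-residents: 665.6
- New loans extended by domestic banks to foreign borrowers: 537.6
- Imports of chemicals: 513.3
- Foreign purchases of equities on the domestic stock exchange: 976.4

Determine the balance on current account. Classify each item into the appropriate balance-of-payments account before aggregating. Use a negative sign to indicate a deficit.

-3412.7

Goods: -513.3 - 2136.5 = -2649.8
Services: 359.6 + 244.0 - 649.9 - 207.8 + 199.4 = -54.7
Primary income: -500.9 - 103.7 = -604.6
Secondary income: 266.1 - 369.7 = -103.6
Current account = (-2649.8) + (-54.7) + (-604.6) + (-103.6) = -3412.7
(Excluded from the current account — capital account: sale of embassy land to a foreign government 48.1, capital transfers received from emigrants 128.2; financial account: inward foreign direct investment in the manufacturing sector 1034.3, sale of domestic government bonds to non-residents 665.6, new loans extended by domestic banks to foreign borrowers 537.6, foreign purchases of equities on the domestic stock exchange 976.4.)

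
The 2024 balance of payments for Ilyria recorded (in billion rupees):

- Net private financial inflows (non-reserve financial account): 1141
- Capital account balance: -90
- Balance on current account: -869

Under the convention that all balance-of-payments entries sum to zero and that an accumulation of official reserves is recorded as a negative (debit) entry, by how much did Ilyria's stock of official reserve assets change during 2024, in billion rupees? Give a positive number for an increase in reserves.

Official reserve transactions balance = -((-869) + (-90) + 1141) = -182
An accumulation of reserves is recorded as a debit (negative entry), so the change in the stock of reserves is the negative of that balance.
Change in official reserves = -(-182) = 182

182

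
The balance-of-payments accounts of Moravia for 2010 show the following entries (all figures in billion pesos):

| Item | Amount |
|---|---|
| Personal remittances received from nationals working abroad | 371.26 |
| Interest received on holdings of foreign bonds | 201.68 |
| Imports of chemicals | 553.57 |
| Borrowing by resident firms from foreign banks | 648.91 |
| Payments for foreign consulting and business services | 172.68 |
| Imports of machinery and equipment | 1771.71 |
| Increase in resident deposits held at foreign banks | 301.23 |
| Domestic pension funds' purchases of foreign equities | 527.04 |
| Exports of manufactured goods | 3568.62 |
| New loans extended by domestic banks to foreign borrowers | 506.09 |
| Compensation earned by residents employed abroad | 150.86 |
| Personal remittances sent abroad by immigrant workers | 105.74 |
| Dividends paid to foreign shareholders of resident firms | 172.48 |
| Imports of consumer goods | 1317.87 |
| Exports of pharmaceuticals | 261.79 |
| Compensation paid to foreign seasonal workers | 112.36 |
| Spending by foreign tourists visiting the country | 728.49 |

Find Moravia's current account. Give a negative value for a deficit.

1076.29

Goods: 3568.62 - 1771.71 - 553.57 + 261.79 - 1317.87 = 187.26
Services: 728.49 - 172.68 = 555.81
Primary income: -112.36 + 150.86 - 172.48 + 201.68 = 67.70
Secondary income: -105.74 + 371.26 = 265.52
Current account = 187.26 + 555.81 + 67.70 + 265.52 = 1076.29
(Excluded from the current account — financial account: borrowing by resident firms from foreign banks 648.91, increase in resident deposits held at foreign banks 301.23, domestic pension funds' purchases of foreign equities 527.04, new loans extended by domestic banks to foreign borrowers 506.09.)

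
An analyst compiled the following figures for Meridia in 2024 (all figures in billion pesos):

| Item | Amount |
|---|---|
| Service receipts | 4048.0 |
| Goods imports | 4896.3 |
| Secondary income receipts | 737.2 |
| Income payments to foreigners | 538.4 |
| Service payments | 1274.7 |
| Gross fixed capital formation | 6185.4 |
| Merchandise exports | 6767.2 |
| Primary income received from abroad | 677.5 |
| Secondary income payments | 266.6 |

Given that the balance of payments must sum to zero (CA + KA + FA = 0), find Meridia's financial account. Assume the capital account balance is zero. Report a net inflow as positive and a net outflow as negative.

Goods balance = 6767.2 - 4896.3 = 1870.9
Services balance = 4048.0 - 1274.7 = 2773.3
Trade balance (goods + services) = 1870.9 + 2773.3 = 4644.2
Net primary income = 677.5 - 538.4 = 139.1
Net secondary income = 737.2 - 266.6 = 470.6
Current account = 4644.2 + 139.1 + 470.6 = 5253.9
Financial account = -(5253.9) = -5253.9

-5253.9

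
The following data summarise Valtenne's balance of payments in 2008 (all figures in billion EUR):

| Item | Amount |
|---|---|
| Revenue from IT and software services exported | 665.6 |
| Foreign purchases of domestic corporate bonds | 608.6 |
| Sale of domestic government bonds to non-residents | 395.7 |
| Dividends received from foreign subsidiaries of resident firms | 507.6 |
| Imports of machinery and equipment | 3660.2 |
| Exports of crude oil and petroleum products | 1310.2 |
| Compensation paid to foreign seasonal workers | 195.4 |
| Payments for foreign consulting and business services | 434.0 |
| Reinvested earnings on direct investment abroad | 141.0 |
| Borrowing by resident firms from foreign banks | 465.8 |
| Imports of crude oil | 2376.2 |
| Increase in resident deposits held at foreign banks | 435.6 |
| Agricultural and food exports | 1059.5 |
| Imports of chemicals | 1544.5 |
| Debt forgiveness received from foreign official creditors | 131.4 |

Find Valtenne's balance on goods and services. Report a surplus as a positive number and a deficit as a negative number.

Goods: 1310.2 + 1059.5 - 3660.2 - 2376.2 - 1544.5 = -5211.2
Services: -434.0 + 665.6 = 231.6
Trade balance = -5211.2 + 231.6 = -4979.6
(Excluded from the trade balance — financial account: foreign purchases of domestic corporate bonds 608.6, sale of domestic government bonds to non-residents 395.7, borrowing by resident firms from foreign banks 465.8, increase in resident deposits held at foreign banks 435.6; primary income: dividends received from foreign subsidiaries of resident firms 507.6, compensation paid to foreign seasonal workers 195.4, reinvested earnings on direct investment abroad 141.0; capital account: debt forgiveness received from foreign official creditors 131.4.)

-4979.6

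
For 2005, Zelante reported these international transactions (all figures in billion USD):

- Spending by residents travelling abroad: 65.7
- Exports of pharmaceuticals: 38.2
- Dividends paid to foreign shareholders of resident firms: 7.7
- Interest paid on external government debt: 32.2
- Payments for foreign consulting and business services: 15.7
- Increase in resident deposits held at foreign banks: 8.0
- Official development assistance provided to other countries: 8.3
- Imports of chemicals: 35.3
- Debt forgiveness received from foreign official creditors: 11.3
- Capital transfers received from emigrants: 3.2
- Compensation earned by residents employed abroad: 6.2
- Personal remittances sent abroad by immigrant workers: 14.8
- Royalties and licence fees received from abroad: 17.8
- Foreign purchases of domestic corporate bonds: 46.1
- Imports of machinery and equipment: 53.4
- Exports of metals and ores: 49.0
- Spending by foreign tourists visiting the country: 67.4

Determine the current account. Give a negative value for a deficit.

-54.5

Goods: 49.0 + 38.2 - 53.4 - 35.3 = -1.5
Services: -65.7 - 15.7 + 17.8 + 67.4 = 3.8
Primary income: 6.2 - 7.7 - 32.2 = -33.7
Secondary income: -14.8 - 8.3 = -23.1
Current account = (-1.5) + 3.8 + (-33.7) + (-23.1) = -54.5
(Excluded from the current account — financial account: increase in resident deposits held at foreign banks 8.0, foreign purchases of domestic corporate bonds 46.1; capital account: debt forgiveness received from foreign official creditors 11.3, capital transfers received from emigrants 3.2.)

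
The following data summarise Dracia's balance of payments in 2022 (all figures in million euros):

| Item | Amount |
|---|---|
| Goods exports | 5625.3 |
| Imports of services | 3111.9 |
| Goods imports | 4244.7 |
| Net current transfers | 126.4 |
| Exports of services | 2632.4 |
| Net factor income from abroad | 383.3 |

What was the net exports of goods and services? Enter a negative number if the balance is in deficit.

Goods balance = 5625.3 - 4244.7 = 1380.6
Services balance = 2632.4 - 3111.9 = -479.5
Trade balance (goods + services) = 1380.6 + (-479.5) = 901.1

901.1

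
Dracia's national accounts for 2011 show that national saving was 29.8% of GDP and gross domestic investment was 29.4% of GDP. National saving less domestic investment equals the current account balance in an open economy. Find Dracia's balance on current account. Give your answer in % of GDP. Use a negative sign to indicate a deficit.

0.4

S - I = CA (net lending to the rest of the world).
CA = S - I = 29.8 - 29.4 = 0.4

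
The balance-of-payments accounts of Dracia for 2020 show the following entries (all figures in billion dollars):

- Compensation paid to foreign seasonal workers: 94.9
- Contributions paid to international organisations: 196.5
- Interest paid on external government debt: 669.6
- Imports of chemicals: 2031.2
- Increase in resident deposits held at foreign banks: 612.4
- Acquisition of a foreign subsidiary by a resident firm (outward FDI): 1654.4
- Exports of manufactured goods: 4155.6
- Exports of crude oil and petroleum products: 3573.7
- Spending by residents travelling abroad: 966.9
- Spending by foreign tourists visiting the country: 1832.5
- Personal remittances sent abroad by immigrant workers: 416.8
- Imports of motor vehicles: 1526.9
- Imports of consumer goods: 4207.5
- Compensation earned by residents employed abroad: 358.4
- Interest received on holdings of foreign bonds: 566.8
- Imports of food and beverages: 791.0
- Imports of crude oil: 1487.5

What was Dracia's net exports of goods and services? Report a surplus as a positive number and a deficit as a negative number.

-1449.2

Goods: 3573.7 + 4155.6 - 4207.5 - 2031.2 - 791.0 - 1526.9 - 1487.5 = -2314.8
Services: 1832.5 - 966.9 = 865.6
Trade balance = -2314.8 + 865.6 = -1449.2
(Excluded from the trade balance — primary income: compensation paid to foreign seasonal workers 94.9, interest paid on external government debt 669.6, compensation earned by residents employed abroad 358.4, interest received on holdings of foreign bonds 566.8; secondary income: contributions paid to international organisations 196.5, personal remittances sent abroad by immigrant workers 416.8; financial account: increase in resident deposits held at foreign banks 612.4, acquisition of a foreign subsidiary by a resident firm (outward FDI) 1654.4.)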